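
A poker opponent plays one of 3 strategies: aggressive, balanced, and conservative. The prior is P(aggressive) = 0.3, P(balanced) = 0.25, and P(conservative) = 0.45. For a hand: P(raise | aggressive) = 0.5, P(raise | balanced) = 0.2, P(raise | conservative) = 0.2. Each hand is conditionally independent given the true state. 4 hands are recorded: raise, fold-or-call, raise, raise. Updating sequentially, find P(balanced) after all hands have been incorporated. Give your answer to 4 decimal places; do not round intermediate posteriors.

0.0689

After 'raise': normaliser = 0.5·0.3000 + 0.2·0.2500 + 0.2·0.4500; P(aggressive) ≈ 0.5172, P(balanced) ≈ 0.1724, P(conservative) ≈ 0.3103
After 'fold-or-call': normaliser = 0.5·0.5172 + 0.8·0.1724 + 0.8·0.3103; P(aggressive) ≈ 0.4011, P(balanced) ≈ 0.2139, P(conservative) ≈ 0.3850
After 'raise': normaliser = 0.5·0.4011 + 0.2·0.2139 + 0.2·0.3850; P(aggressive) ≈ 0.6260, P(balanced) ≈ 0.1336, P(conservative) ≈ 0.2404
After 'raise': normaliser = 0.5·0.6260 + 0.2·0.1336 + 0.2·0.2404; P(aggressive) ≈ 0.8071, P(balanced) ≈ 0.0689, P(conservative) ≈ 0.1240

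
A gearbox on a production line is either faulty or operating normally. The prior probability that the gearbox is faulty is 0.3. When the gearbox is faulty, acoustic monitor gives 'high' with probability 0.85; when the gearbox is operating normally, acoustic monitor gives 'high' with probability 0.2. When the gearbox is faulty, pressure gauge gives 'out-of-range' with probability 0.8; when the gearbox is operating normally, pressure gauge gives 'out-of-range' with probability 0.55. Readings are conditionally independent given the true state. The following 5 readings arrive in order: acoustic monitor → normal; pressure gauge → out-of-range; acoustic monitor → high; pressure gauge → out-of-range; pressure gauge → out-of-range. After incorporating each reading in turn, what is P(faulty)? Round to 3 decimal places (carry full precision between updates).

After acoustic monitor='normal': P(faulty) = 0.15·0.3000 / (0.15·0.3000 + 0.8·0.7000) ≈ 0.0744
After pressure gauge='out-of-range': P(faulty) = 0.8·0.0744 / (0.8·0.0744 + 0.55·0.9256) ≈ 0.1047
After acoustic monitor='high': P(faulty) = 0.85·0.1047 / (0.85·0.1047 + 0.2·0.8953) ≈ 0.3319
After pressure gauge='out-of-range': P(faulty) = 0.8·0.3319 / (0.8·0.3319 + 0.55·0.6681) ≈ 0.4195
After pressure gauge='out-of-range': P(faulty) = 0.8·0.4195 / (0.8·0.4195 + 0.55·0.5805) ≈ 0.5124

0.512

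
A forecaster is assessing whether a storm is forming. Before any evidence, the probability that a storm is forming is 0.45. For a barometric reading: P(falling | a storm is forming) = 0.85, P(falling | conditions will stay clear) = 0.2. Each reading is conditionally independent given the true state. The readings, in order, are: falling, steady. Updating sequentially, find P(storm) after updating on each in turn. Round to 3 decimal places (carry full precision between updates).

After 'falling': P(storm) = 0.85·0.4500 / (0.85·0.4500 + 0.2·0.5500) ≈ 0.7766
After 'steady': P(storm) = 0.15·0.7766 / (0.15·0.7766 + 0.8·0.2234) ≈ 0.3947

0.395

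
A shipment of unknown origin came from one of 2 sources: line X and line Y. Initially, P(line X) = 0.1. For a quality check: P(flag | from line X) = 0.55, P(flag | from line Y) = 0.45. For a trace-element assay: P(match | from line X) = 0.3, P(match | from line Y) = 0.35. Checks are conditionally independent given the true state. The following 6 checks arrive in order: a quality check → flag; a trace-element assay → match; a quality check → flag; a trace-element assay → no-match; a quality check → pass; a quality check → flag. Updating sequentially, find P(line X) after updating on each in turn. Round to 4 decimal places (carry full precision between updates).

0.1329

Each posterior becomes the prior for the next update.
After a quality check='flag': P(line X) = 0.55·0.1000 / (0.55·0.1000 + 0.45·0.9000) ≈ 0.1196
After a trace-element assay='match': P(line X) = 0.3·0.1196 / (0.3·0.1196 + 0.35·0.8804) ≈ 0.1043
After a quality check='flag': P(line X) = 0.55·0.1043 / (0.55·0.1043 + 0.45·0.8957) ≈ 0.1245
After a trace-element assay='no-match': P(line X) = 0.7·0.1245 / (0.7·0.1245 + 0.65·0.8755) ≈ 0.1329
After a quality check='pass': P(line X) = 0.45·0.1329 / (0.45·0.1329 + 0.55·0.8671) ≈ 0.1114
After a quality check='flag': P(line X) = 0.55·0.1114 / (0.55·0.1114 + 0.45·0.8886) ≈ 0.1329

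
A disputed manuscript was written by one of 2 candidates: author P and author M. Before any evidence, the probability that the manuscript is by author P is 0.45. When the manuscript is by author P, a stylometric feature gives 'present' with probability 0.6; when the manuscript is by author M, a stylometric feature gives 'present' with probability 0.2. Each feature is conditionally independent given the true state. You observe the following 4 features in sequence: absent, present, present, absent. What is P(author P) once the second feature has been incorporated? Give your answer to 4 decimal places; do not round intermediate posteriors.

After 'absent': P(author P) = 0.4·0.4500 / (0.4·0.4500 + 0.8·0.5500) ≈ 0.2903
After 'present': P(author P) = 0.6·0.2903 / (0.6·0.2903 + 0.2·0.7097) ≈ 0.5510

0.5510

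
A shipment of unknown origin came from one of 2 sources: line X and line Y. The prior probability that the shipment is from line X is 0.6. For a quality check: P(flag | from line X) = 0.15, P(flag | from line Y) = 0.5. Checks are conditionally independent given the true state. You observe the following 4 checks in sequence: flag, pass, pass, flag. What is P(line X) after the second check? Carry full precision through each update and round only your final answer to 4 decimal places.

After 'flag': P(line X) = 0.15·0.6000 / (0.15·0.6000 + 0.5·0.4000) ≈ 0.3103
After 'pass': P(line X) = 0.85·0.3103 / (0.85·0.3103 + 0.5·0.6897) ≈ 0.4334

0.4334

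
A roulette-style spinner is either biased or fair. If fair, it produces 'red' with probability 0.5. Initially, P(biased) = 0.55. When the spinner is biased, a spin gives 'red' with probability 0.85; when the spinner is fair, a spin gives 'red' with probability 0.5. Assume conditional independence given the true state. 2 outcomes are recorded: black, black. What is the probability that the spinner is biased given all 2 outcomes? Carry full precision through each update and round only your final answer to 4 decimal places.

After 'black': P(biased) = 0.15·0.5500 / (0.15·0.5500 + 0.5·0.4500) ≈ 0.2683
After 'black': P(biased) = 0.15·0.2683 / (0.15·0.2683 + 0.5·0.7317) ≈ 0.0991

0.0991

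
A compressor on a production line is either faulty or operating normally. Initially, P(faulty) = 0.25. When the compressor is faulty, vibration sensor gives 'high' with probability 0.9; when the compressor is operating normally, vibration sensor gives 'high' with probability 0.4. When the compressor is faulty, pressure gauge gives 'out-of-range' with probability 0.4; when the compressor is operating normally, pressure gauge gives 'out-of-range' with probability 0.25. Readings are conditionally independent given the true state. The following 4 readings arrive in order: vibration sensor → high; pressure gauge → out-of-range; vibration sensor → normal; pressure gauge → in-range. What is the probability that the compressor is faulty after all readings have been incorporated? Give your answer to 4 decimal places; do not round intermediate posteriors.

0.1379

After vibration sensor='high': P(faulty) = 0.9·0.2500 / (0.9·0.2500 + 0.4·0.7500) ≈ 0.4286
After pressure gauge='out-of-range': P(faulty) = 0.4·0.4286 / (0.4·0.4286 + 0.25·0.5714) ≈ 0.5455
After vibration sensor='normal': P(faulty) = 0.1·0.5455 / (0.1·0.5455 + 0.6·0.4545) ≈ 0.1667
After pressure gauge='in-range': P(faulty) = 0.6·0.1667 / (0.6·0.1667 + 0.75·0.8333) ≈ 0.1379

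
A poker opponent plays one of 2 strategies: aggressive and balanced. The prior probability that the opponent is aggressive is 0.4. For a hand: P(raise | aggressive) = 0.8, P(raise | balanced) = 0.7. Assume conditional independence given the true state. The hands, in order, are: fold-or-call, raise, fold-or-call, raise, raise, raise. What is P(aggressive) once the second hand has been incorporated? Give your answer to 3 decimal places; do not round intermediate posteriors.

0.337

After 'fold-or-call': P(aggressive) = 0.2·0.4000 / (0.2·0.4000 + 0.3·0.6000) ≈ 0.3077
After 'raise': P(aggressive) = 0.8·0.3077 / (0.8·0.3077 + 0.7·0.6923) ≈ 0.3368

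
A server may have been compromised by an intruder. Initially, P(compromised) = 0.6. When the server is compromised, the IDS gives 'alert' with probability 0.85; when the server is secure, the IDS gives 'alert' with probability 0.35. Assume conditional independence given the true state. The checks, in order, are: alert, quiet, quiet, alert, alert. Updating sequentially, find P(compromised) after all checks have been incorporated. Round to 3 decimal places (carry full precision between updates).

After 'alert': P(compromised) = 0.85·0.6000 / (0.85·0.6000 + 0.35·0.4000) ≈ 0.7846
After 'quiet': P(compromised) = 0.15·0.7846 / (0.15·0.7846 + 0.65·0.2154) ≈ 0.4567
After 'quiet': P(compromised) = 0.15·0.4567 / (0.15·0.4567 + 0.65·0.5433) ≈ 0.1625
After 'alert': P(compromised) = 0.85·0.1625 / (0.85·0.1625 + 0.35·0.8375) ≈ 0.3203
After 'alert': P(compromised) = 0.85·0.3203 / (0.85·0.3203 + 0.35·0.6797) ≈ 0.5336

0.534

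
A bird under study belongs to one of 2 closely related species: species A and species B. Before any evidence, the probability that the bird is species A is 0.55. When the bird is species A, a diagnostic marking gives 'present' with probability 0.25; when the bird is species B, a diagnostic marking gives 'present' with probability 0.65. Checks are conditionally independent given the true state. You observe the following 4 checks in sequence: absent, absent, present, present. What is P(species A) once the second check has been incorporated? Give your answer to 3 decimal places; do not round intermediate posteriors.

Each posterior becomes the prior for the next update.
After 'absent': P(species A) = 0.75·0.5500 / (0.75·0.5500 + 0.35·0.4500) ≈ 0.7237
After 'absent': P(species A) = 0.75·0.7237 / (0.75·0.7237 + 0.35·0.2763) ≈ 0.8488

0.849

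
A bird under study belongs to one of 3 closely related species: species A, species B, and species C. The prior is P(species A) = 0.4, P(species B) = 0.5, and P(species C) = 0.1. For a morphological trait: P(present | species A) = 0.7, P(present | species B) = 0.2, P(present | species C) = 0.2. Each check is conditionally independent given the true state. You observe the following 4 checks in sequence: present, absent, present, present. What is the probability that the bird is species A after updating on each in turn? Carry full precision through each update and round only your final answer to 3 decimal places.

After 'present': normaliser = 0.7·0.4000 + 0.2·0.5000 + 0.2·0.1000; P(species A) ≈ 0.7000, P(species B) ≈ 0.2500, P(species C) ≈ 0.0500
After 'absent': normaliser = 0.3·0.7000 + 0.8·0.2500 + 0.8·0.0500; P(species A) ≈ 0.4667, P(species B) ≈ 0.4444, P(species C) ≈ 0.0889
After 'present': normaliser = 0.7·0.4667 + 0.2·0.4444 + 0.2·0.0889; P(species A) ≈ 0.7538, P(species B) ≈ 0.2051, P(species C) ≈ 0.0410
After 'present': normaliser = 0.7·0.7538 + 0.2·0.2051 + 0.2·0.0410; P(species A) ≈ 0.9147, P(species B) ≈ 0.0711, P(species C) ≈ 0.0142

0.915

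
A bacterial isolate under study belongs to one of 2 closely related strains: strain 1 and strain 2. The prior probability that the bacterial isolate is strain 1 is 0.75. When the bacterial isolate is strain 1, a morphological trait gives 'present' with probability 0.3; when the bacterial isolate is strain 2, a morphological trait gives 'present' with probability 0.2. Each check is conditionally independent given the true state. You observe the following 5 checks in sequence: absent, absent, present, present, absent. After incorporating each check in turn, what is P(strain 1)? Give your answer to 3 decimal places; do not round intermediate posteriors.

0.819

After 'absent': P(strain 1) = 0.7·0.7500 / (0.7·0.7500 + 0.8·0.2500) ≈ 0.7241
After 'absent': P(strain 1) = 0.7·0.7241 / (0.7·0.7241 + 0.8·0.2759) ≈ 0.6967
After 'present': P(strain 1) = 0.3·0.6967 / (0.3·0.6967 + 0.2·0.3033) ≈ 0.7750
After 'present': P(strain 1) = 0.3·0.7750 / (0.3·0.7750 + 0.2·0.2250) ≈ 0.8379
After 'absent': P(strain 1) = 0.7·0.8379 / (0.7·0.8379 + 0.8·0.1621) ≈ 0.8189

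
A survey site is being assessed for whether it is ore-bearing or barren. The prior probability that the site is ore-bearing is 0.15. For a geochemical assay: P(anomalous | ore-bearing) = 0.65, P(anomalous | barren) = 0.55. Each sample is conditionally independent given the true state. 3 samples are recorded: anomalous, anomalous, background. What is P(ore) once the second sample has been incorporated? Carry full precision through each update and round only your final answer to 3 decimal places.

0.198

After 'anomalous': P(ore) = 0.65·0.1500 / (0.65·0.1500 + 0.55·0.8500) ≈ 0.1726
After 'anomalous': P(ore) = 0.65·0.1726 / (0.65·0.1726 + 0.55·0.8274) ≈ 0.1977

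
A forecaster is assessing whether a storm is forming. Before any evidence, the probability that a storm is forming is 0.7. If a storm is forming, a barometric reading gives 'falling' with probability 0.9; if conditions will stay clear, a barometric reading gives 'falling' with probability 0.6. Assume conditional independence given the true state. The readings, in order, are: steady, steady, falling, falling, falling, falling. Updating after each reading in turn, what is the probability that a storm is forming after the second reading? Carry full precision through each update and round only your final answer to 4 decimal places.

After 'steady': P(storm) = 0.1·0.7000 / (0.1·0.7000 + 0.4·0.3000) ≈ 0.3684
After 'steady': P(storm) = 0.1·0.3684 / (0.1·0.3684 + 0.4·0.6316) ≈ 0.1273

0.1273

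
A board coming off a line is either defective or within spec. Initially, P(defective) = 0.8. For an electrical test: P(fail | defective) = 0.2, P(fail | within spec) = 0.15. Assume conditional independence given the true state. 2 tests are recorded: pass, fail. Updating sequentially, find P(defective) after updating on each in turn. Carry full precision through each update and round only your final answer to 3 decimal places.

0.834

Apply Bayes' rule sequentially, carrying P(defective) forward.
After 'pass': P(defective) = 0.8·0.8000 / (0.8·0.8000 + 0.85·0.2000) ≈ 0.7901
After 'fail': P(defective) = 0.2·0.7901 / (0.2·0.7901 + 0.15·0.2099) ≈ 0.8339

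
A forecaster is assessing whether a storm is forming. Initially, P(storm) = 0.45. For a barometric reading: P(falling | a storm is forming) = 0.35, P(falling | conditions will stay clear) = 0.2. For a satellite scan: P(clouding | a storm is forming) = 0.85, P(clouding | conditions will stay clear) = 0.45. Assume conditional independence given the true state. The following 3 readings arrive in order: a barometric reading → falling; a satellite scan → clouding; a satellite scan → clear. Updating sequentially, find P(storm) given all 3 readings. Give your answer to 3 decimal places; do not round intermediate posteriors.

After a barometric reading='falling': P(storm) = 0.35·0.4500 / (0.35·0.4500 + 0.2·0.5500) ≈ 0.5888
After a satellite scan='clouding': P(storm) = 0.85·0.5888 / (0.85·0.5888 + 0.45·0.4112) ≈ 0.7301
After a satellite scan='clear': P(storm) = 0.15·0.7301 / (0.15·0.7301 + 0.55·0.2699) ≈ 0.4245

0.424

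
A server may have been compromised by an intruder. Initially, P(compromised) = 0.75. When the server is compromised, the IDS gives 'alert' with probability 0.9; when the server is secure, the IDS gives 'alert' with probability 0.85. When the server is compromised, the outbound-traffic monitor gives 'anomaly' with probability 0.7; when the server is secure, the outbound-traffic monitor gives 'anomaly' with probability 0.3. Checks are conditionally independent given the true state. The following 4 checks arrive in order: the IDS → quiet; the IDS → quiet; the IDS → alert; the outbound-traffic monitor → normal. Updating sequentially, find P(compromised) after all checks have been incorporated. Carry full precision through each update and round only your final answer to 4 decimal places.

After the IDS='quiet': P(compromised) = 0.1·0.7500 / (0.1·0.7500 + 0.15·0.2500) ≈ 0.6667
After the IDS='quiet': P(compromised) = 0.1·0.6667 / (0.1·0.6667 + 0.15·0.3333) ≈ 0.5714
After the IDS='alert': P(compromised) = 0.9·0.5714 / (0.9·0.5714 + 0.85·0.4286) ≈ 0.5854
After the outbound-traffic monitor='normal': P(compromised) = 0.3·0.5854 / (0.3·0.5854 + 0.7·0.4146) ≈ 0.3770

0.3770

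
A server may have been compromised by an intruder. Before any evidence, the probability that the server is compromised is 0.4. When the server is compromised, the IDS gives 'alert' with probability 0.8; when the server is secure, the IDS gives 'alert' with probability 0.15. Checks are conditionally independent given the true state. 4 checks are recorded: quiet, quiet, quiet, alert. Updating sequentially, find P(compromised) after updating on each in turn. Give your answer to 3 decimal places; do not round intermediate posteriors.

After 'quiet': P(compromised) = 0.2·0.4000 / (0.2·0.4000 + 0.85·0.6000) ≈ 0.1356
After 'quiet': P(compromised) = 0.2·0.1356 / (0.2·0.1356 + 0.85·0.8644) ≈ 0.0356
After 'quiet': P(compromised) = 0.2·0.0356 / (0.2·0.0356 + 0.85·0.9644) ≈ 0.0086
After 'alert': P(compromised) = 0.8·0.0086 / (0.8·0.0086 + 0.15·0.9914) ≈ 0.0443

0.044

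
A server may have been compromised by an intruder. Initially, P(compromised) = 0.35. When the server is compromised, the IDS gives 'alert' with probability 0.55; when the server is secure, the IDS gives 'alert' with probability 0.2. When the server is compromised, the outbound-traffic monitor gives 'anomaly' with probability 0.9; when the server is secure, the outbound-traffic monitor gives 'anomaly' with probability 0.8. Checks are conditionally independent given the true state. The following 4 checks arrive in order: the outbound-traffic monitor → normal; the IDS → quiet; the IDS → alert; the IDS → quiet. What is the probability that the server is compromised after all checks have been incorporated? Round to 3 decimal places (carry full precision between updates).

0.190

After the outbound-traffic monitor='normal': P(compromised) = 0.1·0.3500 / (0.1·0.3500 + 0.2·0.6500) ≈ 0.2121
After the IDS='quiet': P(compromised) = 0.45·0.2121 / (0.45·0.2121 + 0.8·0.7879) ≈ 0.1315
After the IDS='alert': P(compromised) = 0.55·0.1315 / (0.55·0.1315 + 0.2·0.8685) ≈ 0.2940
After the IDS='quiet': P(compromised) = 0.45·0.2940 / (0.45·0.2940 + 0.8·0.7060) ≈ 0.1898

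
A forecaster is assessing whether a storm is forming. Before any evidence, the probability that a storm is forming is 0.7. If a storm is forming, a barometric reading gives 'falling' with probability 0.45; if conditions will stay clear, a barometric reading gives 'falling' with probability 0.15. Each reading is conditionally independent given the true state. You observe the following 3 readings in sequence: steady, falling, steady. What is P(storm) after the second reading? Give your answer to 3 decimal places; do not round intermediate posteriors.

Each posterior becomes the prior for the next update.
After 'steady': P(storm) = 0.55·0.7000 / (0.55·0.7000 + 0.85·0.3000) ≈ 0.6016
After 'falling': P(storm) = 0.45·0.6016 / (0.45·0.6016 + 0.15·0.3984) ≈ 0.8191

0.819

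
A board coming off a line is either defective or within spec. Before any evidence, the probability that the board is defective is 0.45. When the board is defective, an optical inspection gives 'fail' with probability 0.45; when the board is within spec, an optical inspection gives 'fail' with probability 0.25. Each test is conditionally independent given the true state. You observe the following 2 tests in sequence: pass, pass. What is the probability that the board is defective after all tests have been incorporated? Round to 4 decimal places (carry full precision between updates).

0.3056

After 'pass': P(defective) = 0.55·0.4500 / (0.55·0.4500 + 0.75·0.5500) ≈ 0.3750
After 'pass': P(defective) = 0.55·0.3750 / (0.55·0.3750 + 0.75·0.6250) ≈ 0.3056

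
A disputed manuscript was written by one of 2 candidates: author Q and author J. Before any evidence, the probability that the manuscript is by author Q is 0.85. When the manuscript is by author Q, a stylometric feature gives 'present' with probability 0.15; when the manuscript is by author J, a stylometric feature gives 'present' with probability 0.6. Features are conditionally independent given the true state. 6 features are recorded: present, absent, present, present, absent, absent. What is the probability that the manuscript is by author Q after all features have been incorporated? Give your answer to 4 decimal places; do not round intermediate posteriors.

0.4593

After 'present': P(author Q) = 0.15·0.8500 / (0.15·0.8500 + 0.6·0.1500) ≈ 0.5862
After 'absent': P(author Q) = 0.85·0.5862 / (0.85·0.5862 + 0.4·0.4138) ≈ 0.7506
After 'present': P(author Q) = 0.15·0.7506 / (0.15·0.7506 + 0.6·0.2494) ≈ 0.4294
After 'present': P(author Q) = 0.15·0.4294 / (0.15·0.4294 + 0.6·0.5706) ≈ 0.1584
After 'absent': P(author Q) = 0.85·0.1584 / (0.85·0.1584 + 0.4·0.8416) ≈ 0.2856
After 'absent': P(author Q) = 0.85·0.2856 / (0.85·0.2856 + 0.4·0.7144) ≈ 0.4593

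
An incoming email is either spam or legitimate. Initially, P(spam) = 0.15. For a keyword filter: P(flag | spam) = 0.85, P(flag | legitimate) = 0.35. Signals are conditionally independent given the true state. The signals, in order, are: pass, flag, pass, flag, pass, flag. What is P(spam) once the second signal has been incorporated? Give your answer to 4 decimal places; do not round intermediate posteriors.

After 'pass': P(spam) = 0.15·0.1500 / (0.15·0.1500 + 0.65·0.8500) ≈ 0.0391
After 'flag': P(spam) = 0.85·0.0391 / (0.85·0.0391 + 0.35·0.9609) ≈ 0.0900

0.0900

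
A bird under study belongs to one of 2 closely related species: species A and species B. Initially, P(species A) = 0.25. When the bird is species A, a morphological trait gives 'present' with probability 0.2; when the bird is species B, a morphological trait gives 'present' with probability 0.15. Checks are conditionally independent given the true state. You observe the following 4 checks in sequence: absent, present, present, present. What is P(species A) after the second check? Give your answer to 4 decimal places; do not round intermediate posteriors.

0.2949

After 'absent': P(species A) = 0.8·0.2500 / (0.8·0.2500 + 0.85·0.7500) ≈ 0.2388
After 'present': P(species A) = 0.2·0.2388 / (0.2·0.2388 + 0.15·0.7612) ≈ 0.2949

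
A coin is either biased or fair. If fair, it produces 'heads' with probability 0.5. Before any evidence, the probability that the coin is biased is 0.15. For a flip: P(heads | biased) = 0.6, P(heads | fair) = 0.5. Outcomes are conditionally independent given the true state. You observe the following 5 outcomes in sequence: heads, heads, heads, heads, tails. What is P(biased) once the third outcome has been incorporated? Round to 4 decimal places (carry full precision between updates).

0.2337

Apply Bayes' rule sequentially, carrying P(biased) forward.
After 'heads': P(biased) = 0.6·0.1500 / (0.6·0.1500 + 0.5·0.8500) ≈ 0.1748
After 'heads': P(biased) = 0.6·0.1748 / (0.6·0.1748 + 0.5·0.8252) ≈ 0.2026
After 'heads': P(biased) = 0.6·0.2026 / (0.6·0.2026 + 0.5·0.7974) ≈ 0.2337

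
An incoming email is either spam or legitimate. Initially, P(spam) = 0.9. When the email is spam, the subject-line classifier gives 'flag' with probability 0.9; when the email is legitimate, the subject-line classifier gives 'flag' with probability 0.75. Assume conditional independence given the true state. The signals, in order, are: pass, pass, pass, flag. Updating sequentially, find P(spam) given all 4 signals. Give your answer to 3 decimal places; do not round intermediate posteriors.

After 'pass': P(spam) = 0.1·0.9000 / (0.1·0.9000 + 0.25·0.1000) ≈ 0.7826
After 'pass': P(spam) = 0.1·0.7826 / (0.1·0.7826 + 0.25·0.2174) ≈ 0.5902
After 'pass': P(spam) = 0.1·0.5902 / (0.1·0.5902 + 0.25·0.4098) ≈ 0.3655
After 'flag': P(spam) = 0.9·0.3655 / (0.9·0.3655 + 0.75·0.6345) ≈ 0.4087

0.409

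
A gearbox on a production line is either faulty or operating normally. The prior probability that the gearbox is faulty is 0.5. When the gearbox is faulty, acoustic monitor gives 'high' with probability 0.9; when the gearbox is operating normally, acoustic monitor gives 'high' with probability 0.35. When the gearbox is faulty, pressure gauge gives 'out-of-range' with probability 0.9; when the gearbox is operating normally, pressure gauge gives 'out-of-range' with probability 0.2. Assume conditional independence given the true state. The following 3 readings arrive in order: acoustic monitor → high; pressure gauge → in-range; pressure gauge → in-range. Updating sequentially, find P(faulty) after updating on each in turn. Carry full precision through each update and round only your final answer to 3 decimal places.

0.039

After acoustic monitor='high': P(faulty) = 0.9·0.5000 / (0.9·0.5000 + 0.35·0.5000) ≈ 0.7200
After pressure gauge='in-range': P(faulty) = 0.1·0.7200 / (0.1·0.7200 + 0.8·0.2800) ≈ 0.2432
After pressure gauge='in-range': P(faulty) = 0.1·0.2432 / (0.1·0.2432 + 0.8·0.7568) ≈ 0.0386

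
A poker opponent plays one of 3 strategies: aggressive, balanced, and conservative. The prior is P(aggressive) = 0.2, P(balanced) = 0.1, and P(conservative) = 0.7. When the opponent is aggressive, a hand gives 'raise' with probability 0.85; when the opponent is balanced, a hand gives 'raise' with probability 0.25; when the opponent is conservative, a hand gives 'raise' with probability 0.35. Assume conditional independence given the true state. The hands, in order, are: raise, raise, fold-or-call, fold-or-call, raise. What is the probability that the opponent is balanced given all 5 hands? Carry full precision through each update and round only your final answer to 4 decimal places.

After 'raise': normaliser = 0.85·0.2000 + 0.25·0.1000 + 0.35·0.7000; P(aggressive) ≈ 0.3864, P(balanced) ≈ 0.0568, P(conservative) ≈ 0.5568
After 'raise': normaliser = 0.85·0.3864 + 0.25·0.0568 + 0.35·0.5568; P(aggressive) ≈ 0.6110, P(balanced) ≈ 0.0264, P(conservative) ≈ 0.3626
After 'fold-or-call': normaliser = 0.15·0.6110 + 0.75·0.0264 + 0.65·0.3626; P(aggressive) ≈ 0.2640, P(balanced) ≈ 0.0571, P(conservative) ≈ 0.6789
After 'fold-or-call': normaliser = 0.15·0.2640 + 0.75·0.0571 + 0.65·0.6789; P(aggressive) ≈ 0.0756, P(balanced) ≈ 0.0818, P(conservative) ≈ 0.8426
After 'raise': normaliser = 0.85·0.0756 + 0.25·0.0818 + 0.35·0.8426; P(aggressive) ≈ 0.1693, P(balanced) ≈ 0.0538, P(conservative) ≈ 0.7768

0.0538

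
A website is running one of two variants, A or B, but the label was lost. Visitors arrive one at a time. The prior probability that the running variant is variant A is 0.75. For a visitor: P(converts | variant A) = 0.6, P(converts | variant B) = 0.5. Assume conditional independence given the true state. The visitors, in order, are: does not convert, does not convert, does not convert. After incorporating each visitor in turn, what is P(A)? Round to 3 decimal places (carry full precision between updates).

0.606

After 'does not convert': P(A) = 0.4·0.7500 / (0.4·0.7500 + 0.5·0.2500) ≈ 0.7059
After 'does not convert': P(A) = 0.4·0.7059 / (0.4·0.7059 + 0.5·0.2941) ≈ 0.6575
After 'does not convert': P(A) = 0.4·0.6575 / (0.4·0.6575 + 0.5·0.3425) ≈ 0.6057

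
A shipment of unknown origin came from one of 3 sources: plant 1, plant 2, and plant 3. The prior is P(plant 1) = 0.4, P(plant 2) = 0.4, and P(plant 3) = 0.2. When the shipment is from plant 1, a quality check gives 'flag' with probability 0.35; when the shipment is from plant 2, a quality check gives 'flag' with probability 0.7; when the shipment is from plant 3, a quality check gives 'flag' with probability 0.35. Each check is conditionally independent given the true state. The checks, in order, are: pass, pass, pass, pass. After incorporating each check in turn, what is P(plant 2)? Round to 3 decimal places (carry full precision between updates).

After 'pass': normaliser = 0.65·0.4000 + 0.3·0.4000 + 0.65·0.2000; P(plant 1) ≈ 0.5098, P(plant 2) ≈ 0.2353, P(plant 3) ≈ 0.2549
After 'pass': normaliser = 0.65·0.5098 + 0.3·0.2353 + 0.65·0.2549; P(plant 1) ≈ 0.5838, P(plant 2) ≈ 0.1244, P(plant 3) ≈ 0.2919
After 'pass': normaliser = 0.65·0.5838 + 0.3·0.1244 + 0.65·0.2919; P(plant 1) ≈ 0.6257, P(plant 2) ≈ 0.0615, P(plant 3) ≈ 0.3128
After 'pass': normaliser = 0.65·0.6257 + 0.3·0.0615 + 0.65·0.3128; P(plant 1) ≈ 0.6471, P(plant 2) ≈ 0.0294, P(plant 3) ≈ 0.3235

0.029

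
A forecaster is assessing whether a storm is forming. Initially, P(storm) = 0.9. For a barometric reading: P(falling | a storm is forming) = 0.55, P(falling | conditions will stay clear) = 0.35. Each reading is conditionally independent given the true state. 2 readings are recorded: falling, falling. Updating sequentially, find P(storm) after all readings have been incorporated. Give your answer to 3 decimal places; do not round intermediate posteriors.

0.957

After 'falling': P(storm) = 0.55·0.9000 / (0.55·0.9000 + 0.35·0.1000) ≈ 0.9340
After 'falling': P(storm) = 0.55·0.9340 / (0.55·0.9340 + 0.35·0.0660) ≈ 0.9569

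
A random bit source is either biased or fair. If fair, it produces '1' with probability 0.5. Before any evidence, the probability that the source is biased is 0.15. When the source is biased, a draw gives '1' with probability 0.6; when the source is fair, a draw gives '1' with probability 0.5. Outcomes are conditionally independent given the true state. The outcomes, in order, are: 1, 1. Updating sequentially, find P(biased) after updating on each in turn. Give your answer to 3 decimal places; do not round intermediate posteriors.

0.203

Apply Bayes' rule sequentially, carrying P(biased) forward.
After '1': P(biased) = 0.6·0.1500 / (0.6·0.1500 + 0.5·0.8500) ≈ 0.1748
After '1': P(biased) = 0.6·0.1748 / (0.6·0.1748 + 0.5·0.8252) ≈ 0.2026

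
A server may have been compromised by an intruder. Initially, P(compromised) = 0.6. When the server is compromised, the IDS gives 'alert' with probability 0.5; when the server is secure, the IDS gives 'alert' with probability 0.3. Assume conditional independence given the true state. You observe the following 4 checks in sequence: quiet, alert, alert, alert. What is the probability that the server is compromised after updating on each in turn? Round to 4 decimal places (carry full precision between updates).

After 'quiet': P(compromised) = 0.5·0.6000 / (0.5·0.6000 + 0.7·0.4000) ≈ 0.5172
After 'alert': P(compromised) = 0.5·0.5172 / (0.5·0.5172 + 0.3·0.4828) ≈ 0.6410
After 'alert': P(compromised) = 0.5·0.6410 / (0.5·0.6410 + 0.3·0.3590) ≈ 0.7485
After 'alert': P(compromised) = 0.5·0.7485 / (0.5·0.7485 + 0.3·0.2515) ≈ 0.8322

0.8322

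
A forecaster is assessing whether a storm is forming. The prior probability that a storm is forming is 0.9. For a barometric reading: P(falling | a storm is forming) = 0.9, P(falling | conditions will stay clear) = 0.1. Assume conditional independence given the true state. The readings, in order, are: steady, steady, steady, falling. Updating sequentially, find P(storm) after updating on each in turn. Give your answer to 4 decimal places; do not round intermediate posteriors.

After 'steady': P(storm) = 0.1·0.9000 / (0.1·0.9000 + 0.9·0.1000) ≈ 0.5000
After 'steady': P(storm) = 0.1·0.5000 / (0.1·0.5000 + 0.9·0.5000) ≈ 0.1000
After 'steady': P(storm) = 0.1·0.1000 / (0.1·0.1000 + 0.9·0.9000) ≈ 0.0122
After 'falling': P(storm) = 0.9·0.0122 / (0.9·0.0122 + 0.1·0.9878) ≈ 0.1000

0.1000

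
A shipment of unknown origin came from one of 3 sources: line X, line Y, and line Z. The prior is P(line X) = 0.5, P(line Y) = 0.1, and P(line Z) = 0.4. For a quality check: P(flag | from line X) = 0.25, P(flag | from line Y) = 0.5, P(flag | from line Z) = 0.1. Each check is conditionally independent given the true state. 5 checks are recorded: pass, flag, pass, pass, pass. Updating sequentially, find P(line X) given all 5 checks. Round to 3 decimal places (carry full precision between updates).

0.574

Apply Bayes' rule sequentially, carrying P(line X) forward.
After 'pass': normaliser = 0.75·0.5000 + 0.5·0.1000 + 0.9·0.4000; P(line X) ≈ 0.4777, P(line Y) ≈ 0.0637, P(line Z) ≈ 0.4586
After 'flag': normaliser = 0.25·0.4777 + 0.5·0.0637 + 0.1·0.4586; P(line X) ≈ 0.6058, P(line Y) ≈ 0.1616, P(line Z) ≈ 0.2326
After 'pass': normaliser = 0.75·0.6058 + 0.5·0.1616 + 0.9·0.2326; P(line X) ≈ 0.6103, P(line Y) ≈ 0.1085, P(line Z) ≈ 0.2812
After 'pass': normaliser = 0.75·0.6103 + 0.5·0.1085 + 0.9·0.2812; P(line X) ≈ 0.5983, P(line Y) ≈ 0.0709, P(line Z) ≈ 0.3308
After 'pass': normaliser = 0.75·0.5983 + 0.5·0.0709 + 0.9·0.3308; P(line X) ≈ 0.5739, P(line Y) ≈ 0.0453, P(line Z) ≈ 0.3808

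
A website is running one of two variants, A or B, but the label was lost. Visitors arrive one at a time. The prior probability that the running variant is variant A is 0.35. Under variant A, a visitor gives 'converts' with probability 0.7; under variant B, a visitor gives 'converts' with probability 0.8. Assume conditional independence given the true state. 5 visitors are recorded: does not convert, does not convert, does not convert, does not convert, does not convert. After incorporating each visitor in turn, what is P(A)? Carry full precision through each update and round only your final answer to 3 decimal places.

After 'does not convert': P(A) = 0.3·0.3500 / (0.3·0.3500 + 0.2·0.6500) ≈ 0.4468
After 'does not convert': P(A) = 0.3·0.4468 / (0.3·0.4468 + 0.2·0.5532) ≈ 0.5478
After 'does not convert': P(A) = 0.3·0.5478 / (0.3·0.5478 + 0.2·0.4522) ≈ 0.6451
After 'does not convert': P(A) = 0.3·0.6451 / (0.3·0.6451 + 0.2·0.3549) ≈ 0.7316
After 'does not convert': P(A) = 0.3·0.7316 / (0.3·0.7316 + 0.2·0.2684) ≈ 0.8035

0.803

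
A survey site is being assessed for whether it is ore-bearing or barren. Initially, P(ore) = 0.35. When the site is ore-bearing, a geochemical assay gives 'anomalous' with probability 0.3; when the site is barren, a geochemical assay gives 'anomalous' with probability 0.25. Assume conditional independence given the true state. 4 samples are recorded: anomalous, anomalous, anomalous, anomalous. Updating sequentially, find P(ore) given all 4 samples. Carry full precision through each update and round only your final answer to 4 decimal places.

0.5275

Each posterior becomes the prior for the next update.
After 'anomalous': P(ore) = 0.3·0.3500 / (0.3·0.3500 + 0.25·0.6500) ≈ 0.3925
After 'anomalous': P(ore) = 0.3·0.3925 / (0.3·0.3925 + 0.25·0.6075) ≈ 0.4367
After 'anomalous': P(ore) = 0.3·0.4367 / (0.3·0.4367 + 0.25·0.5633) ≈ 0.4820
After 'anomalous': P(ore) = 0.3·0.4820 / (0.3·0.4820 + 0.25·0.5180) ≈ 0.5275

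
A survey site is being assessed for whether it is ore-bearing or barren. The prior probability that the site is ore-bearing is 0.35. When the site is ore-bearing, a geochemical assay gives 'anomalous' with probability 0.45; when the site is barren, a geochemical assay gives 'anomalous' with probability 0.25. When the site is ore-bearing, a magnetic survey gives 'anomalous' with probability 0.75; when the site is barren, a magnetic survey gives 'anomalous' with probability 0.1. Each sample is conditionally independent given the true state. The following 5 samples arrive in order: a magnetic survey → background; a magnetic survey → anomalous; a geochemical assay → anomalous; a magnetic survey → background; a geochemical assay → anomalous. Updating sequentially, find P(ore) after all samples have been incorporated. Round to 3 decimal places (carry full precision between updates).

0.502

After a magnetic survey='background': P(ore) = 0.25·0.3500 / (0.25·0.3500 + 0.9·0.6500) ≈ 0.1301
After a magnetic survey='anomalous': P(ore) = 0.75·0.1301 / (0.75·0.1301 + 0.1·0.8699) ≈ 0.5287
After a geochemical assay='anomalous': P(ore) = 0.45·0.5287 / (0.45·0.5287 + 0.25·0.4713) ≈ 0.6688
After a magnetic survey='background': P(ore) = 0.25·0.6688 / (0.25·0.6688 + 0.9·0.3312) ≈ 0.3593
After a geochemical assay='anomalous': P(ore) = 0.45·0.3593 / (0.45·0.3593 + 0.25·0.6407) ≈ 0.5024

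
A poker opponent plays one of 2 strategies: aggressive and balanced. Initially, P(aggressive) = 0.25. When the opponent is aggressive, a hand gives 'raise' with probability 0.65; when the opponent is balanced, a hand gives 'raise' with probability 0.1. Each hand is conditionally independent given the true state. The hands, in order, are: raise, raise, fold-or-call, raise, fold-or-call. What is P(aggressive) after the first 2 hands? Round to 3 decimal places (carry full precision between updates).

0.934

After 'raise': P(aggressive) = 0.65·0.2500 / (0.65·0.2500 + 0.1·0.7500) ≈ 0.6842
After 'raise': P(aggressive) = 0.65·0.6842 / (0.65·0.6842 + 0.1·0.3158) ≈ 0.9337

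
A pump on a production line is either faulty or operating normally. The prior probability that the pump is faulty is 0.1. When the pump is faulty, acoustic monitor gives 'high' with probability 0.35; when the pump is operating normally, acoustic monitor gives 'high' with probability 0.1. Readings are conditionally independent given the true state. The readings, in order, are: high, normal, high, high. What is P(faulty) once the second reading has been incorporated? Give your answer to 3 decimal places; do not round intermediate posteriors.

After 'high': P(faulty) = 0.35·0.1000 / (0.35·0.1000 + 0.1·0.9000) ≈ 0.2800
After 'normal': P(faulty) = 0.65·0.2800 / (0.65·0.2800 + 0.9·0.7200) ≈ 0.2193

0.219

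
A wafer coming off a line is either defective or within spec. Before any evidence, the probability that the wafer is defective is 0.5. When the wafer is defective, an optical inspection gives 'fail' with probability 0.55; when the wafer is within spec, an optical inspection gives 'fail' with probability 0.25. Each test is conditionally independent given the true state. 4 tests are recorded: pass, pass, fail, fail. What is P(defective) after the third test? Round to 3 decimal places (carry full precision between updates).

0.442

Each posterior becomes the prior for the next update.
After 'pass': P(defective) = 0.45·0.5000 / (0.45·0.5000 + 0.75·0.5000) ≈ 0.3750
After 'pass': P(defective) = 0.45·0.3750 / (0.45·0.3750 + 0.75·0.6250) ≈ 0.2647
After 'fail': P(defective) = 0.55·0.2647 / (0.55·0.2647 + 0.25·0.7353) ≈ 0.4420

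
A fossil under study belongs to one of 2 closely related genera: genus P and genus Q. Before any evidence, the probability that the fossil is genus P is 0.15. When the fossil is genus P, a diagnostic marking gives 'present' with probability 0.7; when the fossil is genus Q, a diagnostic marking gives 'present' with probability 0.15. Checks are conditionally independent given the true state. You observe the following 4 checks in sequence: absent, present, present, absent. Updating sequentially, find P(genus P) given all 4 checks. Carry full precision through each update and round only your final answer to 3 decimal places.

0.324

Apply Bayes' rule sequentially, carrying P(genus P) forward.
After 'absent': P(genus P) = 0.3·0.1500 / (0.3·0.1500 + 0.85·0.8500) ≈ 0.0586
After 'present': P(genus P) = 0.7·0.0586 / (0.7·0.0586 + 0.15·0.9414) ≈ 0.2252
After 'present': P(genus P) = 0.7·0.2252 / (0.7·0.2252 + 0.15·0.7748) ≈ 0.5756
After 'absent': P(genus P) = 0.3·0.5756 / (0.3·0.5756 + 0.85·0.4244) ≈ 0.3237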